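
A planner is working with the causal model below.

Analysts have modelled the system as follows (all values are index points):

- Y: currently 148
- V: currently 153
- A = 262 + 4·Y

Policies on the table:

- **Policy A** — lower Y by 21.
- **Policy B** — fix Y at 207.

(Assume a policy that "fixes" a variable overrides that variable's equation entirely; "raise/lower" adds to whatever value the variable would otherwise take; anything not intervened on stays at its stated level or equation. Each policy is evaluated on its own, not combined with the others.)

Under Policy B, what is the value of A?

Policy B (Y := 207):
  Y = 207
  A = 262 + 4·207 = 1090

1090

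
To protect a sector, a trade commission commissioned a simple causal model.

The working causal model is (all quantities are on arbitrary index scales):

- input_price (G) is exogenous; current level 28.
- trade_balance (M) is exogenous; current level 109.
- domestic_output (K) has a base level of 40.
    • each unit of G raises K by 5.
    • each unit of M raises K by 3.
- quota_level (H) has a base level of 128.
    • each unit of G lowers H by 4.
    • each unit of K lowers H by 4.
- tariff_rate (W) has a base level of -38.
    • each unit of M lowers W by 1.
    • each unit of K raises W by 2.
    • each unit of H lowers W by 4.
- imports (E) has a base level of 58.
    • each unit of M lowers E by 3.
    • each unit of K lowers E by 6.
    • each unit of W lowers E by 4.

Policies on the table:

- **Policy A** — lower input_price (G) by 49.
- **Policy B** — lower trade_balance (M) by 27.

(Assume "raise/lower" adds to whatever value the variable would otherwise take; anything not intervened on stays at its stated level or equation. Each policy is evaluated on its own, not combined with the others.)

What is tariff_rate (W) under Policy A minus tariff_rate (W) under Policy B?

-3763

Policy A (G − 49):
  G = 28 − 49 = -21
  M = 109
  K = 40 + 5·(-21) + 3·109 = 262
  H = 128 − 4·(-21) − 4·262 = -836
  W = -38 − 109 + 2·262 − 4·(-836) = 3721
Policy B (M − 27):
  G = 28
  M = 109 − 27 = 82
  K = 40 + 5·28 + 3·82 = 426
  H = 128 − 4·28 − 4·426 = -1688
  W = -38 − 82 + 2·426 − 4·(-1688) = 7484
W: 3721 − 7484 = -3763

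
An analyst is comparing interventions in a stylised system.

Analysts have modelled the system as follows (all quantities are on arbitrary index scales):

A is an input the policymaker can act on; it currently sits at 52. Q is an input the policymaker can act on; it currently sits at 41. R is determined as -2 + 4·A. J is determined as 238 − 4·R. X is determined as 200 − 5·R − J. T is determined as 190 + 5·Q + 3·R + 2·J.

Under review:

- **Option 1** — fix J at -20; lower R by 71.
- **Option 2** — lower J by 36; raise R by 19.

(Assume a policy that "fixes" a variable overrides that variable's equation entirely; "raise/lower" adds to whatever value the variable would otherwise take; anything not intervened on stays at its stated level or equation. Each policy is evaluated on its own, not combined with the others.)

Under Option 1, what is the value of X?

-455

Option 1 (J := -20, R − 71):
  A = 52
  R = -2 + 4·52 (−71 from intervention) = 135
  J = -20
  X = 200 − 5·135 − (-20) = -455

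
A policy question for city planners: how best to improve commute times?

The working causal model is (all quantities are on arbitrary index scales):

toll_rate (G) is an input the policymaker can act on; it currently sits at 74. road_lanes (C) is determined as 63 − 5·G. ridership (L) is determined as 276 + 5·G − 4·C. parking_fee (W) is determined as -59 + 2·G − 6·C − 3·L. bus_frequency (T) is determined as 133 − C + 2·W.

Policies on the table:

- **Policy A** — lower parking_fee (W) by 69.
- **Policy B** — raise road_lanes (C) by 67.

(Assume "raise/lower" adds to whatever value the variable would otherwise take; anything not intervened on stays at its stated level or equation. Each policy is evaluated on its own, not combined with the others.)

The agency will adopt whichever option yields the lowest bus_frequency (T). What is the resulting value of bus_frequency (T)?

-7080

Policy A (W − 69):
  G = 74
  C = 63 − 5·74 = -307
  L = 276 + 5·74 − 4·(-307) = 1874
  W = -59 + 2·74 − 6·(-307) − 3·1874 (−69 from intervention) = -3760
  T = 133 − (-307) + 2·(-3760) = -7080
Policy B (C + 67):
  G = 74
  C = 63 − 5·74 (+67 from intervention) = -240
  L = 276 + 5·74 − 4·(-240) = 1606
  W = -59 + 2·74 − 6·(-240) − 3·1606 = -3289
  T = 133 − (-240) + 2·(-3289) = -6205
Comparing — Policy A: T=-7080, Policy B: T=-6205. Lowest is -7080 (Policy A).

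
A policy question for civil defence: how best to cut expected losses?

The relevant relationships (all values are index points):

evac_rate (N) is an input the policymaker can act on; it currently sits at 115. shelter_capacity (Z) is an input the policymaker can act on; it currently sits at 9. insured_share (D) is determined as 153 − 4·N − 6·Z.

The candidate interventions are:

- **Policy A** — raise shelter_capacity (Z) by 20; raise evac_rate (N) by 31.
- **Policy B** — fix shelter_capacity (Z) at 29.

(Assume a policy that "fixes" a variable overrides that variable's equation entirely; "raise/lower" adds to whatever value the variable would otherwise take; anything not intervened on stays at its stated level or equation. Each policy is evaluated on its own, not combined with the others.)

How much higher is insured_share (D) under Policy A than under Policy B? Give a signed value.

-124

Policy A (Z + 20, N + 31):
  N = 115 + 31 = 146
  Z = 9 + 20 = 29
  D = 153 − 4·146 − 6·29 = -605
Policy B (Z := 29):
  N = 115
  Z = 29
  D = 153 − 4·115 − 6·29 = -481
D: -605 − (-481) = -124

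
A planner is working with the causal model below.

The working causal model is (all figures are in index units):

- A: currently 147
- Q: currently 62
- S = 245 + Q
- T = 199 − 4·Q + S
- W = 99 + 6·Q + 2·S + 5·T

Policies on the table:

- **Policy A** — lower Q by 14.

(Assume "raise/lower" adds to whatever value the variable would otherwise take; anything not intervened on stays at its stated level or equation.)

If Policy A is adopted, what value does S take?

Policy A (Q − 14):
  Q = 62 − 14 = 48
  S = 245 + 48 = 293

293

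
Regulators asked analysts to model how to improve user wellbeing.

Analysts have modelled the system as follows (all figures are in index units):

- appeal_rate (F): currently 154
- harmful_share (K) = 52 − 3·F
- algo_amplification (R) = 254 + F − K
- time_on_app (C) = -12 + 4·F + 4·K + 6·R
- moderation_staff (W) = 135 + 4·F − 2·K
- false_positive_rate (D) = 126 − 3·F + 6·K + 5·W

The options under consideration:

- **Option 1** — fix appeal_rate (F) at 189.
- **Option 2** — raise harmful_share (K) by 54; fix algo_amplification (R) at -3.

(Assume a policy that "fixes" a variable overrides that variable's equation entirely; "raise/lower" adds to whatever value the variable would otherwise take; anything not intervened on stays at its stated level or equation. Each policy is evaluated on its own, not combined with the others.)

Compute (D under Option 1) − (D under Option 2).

Option 1 (F := 189):
  F = 189
  K = 52 − 3·189 = -515
  W = 135 + 4·189 − 2·(-515) = 1921
  D = 126 − 3·189 + 6·(-515) + 5·1921 = 6074
Option 2 (K + 54, R := -3):
  F = 154
  K = 52 − 3·154 (+54 from intervention) = -356
  W = 135 + 4·154 − 2·(-356) = 1463
  D = 126 − 3·154 + 6·(-356) + 5·1463 = 4843
D: 6074 − 4843 = 1231

1231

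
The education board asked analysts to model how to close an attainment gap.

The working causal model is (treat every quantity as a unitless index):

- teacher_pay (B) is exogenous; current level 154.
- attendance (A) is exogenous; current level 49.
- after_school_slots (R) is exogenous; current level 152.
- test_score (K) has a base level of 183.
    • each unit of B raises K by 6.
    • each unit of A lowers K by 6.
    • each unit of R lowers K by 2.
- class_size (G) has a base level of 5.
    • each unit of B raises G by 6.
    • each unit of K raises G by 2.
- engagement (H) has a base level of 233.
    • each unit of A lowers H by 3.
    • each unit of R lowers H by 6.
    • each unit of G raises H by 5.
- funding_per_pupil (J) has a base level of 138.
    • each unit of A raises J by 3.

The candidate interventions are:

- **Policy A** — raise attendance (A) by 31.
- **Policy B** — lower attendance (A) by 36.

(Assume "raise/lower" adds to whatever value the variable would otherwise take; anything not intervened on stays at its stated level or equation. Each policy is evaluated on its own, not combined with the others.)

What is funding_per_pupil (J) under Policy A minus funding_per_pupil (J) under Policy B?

Policy A (A + 31):
  A = 49 + 31 = 80
  J = 138 + 3·80 = 378
Policy B (A − 36):
  A = 49 − 36 = 13
  J = 138 + 3·13 = 177
J: 378 − 177 = 201

201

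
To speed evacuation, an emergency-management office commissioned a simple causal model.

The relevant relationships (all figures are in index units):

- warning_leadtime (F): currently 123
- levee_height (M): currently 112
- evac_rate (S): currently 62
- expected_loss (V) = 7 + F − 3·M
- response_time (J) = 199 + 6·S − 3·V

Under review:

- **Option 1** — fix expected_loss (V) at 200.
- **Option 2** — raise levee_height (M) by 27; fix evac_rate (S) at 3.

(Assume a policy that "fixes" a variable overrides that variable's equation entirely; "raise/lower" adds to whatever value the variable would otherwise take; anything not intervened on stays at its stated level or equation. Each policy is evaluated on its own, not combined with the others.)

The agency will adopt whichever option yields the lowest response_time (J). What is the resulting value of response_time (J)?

-29

Option 1 (V := 200):
  F = 123
  M = 112
  S = 62
  V = 200
  J = 199 + 6·62 − 3·200 = -29
Option 2 (M + 27, S := 3):
  F = 123
  M = 112 + 27 = 139
  S = 3
  V = 7 + 123 − 3·139 = -287
  J = 199 + 6·3 − 3·(-287) = 1078
Comparing — Option 1: J=-29, Option 2: J=1078. Lowest is -29 (Option 1).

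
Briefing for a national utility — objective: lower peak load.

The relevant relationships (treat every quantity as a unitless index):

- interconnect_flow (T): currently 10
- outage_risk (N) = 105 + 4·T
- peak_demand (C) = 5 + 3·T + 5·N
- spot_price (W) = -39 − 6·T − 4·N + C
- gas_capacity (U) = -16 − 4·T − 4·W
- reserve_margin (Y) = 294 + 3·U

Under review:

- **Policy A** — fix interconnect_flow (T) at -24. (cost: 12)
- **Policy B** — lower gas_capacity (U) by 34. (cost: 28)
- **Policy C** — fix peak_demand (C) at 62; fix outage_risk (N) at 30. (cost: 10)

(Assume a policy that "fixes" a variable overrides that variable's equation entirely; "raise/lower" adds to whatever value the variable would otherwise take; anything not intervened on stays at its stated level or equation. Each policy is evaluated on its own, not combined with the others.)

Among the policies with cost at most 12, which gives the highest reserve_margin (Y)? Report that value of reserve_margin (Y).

2010

Policy A (T := -24):
  T = -24
  N = 105 + 4·(-24) = 9
  C = 5 + 3·(-24) + 5·9 = -22
  W = -39 − 6·(-24) − 4·9 + (-22) = 47
  U = -16 − 4·(-24) − 4·47 = -108
  Y = 294 + 3·(-108) = -30
Policy C (C := 62, N := 30):
  T = 10
  N = 30
  C = 62
  W = -39 − 6·10 − 4·30 + 62 = -157
  U = -16 − 4·10 − 4·(-157) = 572
  Y = 294 + 3·572 = 2010
Comparing — Policy A: Y=-30, Policy C: Y=2010. Highest is 2010 (Policy C).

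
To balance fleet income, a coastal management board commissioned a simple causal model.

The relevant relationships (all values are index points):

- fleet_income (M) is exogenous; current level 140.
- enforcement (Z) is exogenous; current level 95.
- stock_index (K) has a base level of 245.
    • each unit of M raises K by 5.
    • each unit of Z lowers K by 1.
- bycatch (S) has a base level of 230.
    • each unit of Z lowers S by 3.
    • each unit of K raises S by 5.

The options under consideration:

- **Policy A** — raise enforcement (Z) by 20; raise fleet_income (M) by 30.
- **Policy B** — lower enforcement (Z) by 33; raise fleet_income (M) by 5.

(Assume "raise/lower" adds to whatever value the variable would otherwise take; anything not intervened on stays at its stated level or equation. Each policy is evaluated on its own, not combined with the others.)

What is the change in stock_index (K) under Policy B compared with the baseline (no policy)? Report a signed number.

Baseline:
  M = 140
  Z = 95
  K = 245 + 5·140 − 95 = 850
Policy B (Z − 33, M + 5):
  M = 140 + 5 = 145
  Z = 95 − 33 = 62
  K = 245 + 5·145 − 62 = 908
Change in K: 908 − 850 = 58

58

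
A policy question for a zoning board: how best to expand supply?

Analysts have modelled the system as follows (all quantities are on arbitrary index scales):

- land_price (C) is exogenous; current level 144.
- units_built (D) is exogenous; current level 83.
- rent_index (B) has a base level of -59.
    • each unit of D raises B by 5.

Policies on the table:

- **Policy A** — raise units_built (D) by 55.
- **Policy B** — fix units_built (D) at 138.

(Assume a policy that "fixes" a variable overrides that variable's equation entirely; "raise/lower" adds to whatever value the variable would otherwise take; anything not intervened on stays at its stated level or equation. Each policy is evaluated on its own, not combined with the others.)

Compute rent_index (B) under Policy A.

Policy A (D + 55):
  D = 83 + 55 = 138
  B = -59 + 5·138 = 631

631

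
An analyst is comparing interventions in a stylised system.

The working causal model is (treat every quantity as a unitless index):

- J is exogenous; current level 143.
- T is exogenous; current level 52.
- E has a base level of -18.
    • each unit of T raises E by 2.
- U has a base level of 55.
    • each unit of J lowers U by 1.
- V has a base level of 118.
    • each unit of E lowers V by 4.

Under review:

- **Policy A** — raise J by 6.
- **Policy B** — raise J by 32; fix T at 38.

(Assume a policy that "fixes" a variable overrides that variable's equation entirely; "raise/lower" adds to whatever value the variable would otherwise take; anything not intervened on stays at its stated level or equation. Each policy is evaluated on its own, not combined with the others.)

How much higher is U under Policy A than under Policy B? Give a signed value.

26

Policy A (J + 6):
  J = 143 + 6 = 149
  U = 55 − 149 = -94
Policy B (J + 32, T := 38):
  J = 143 + 32 = 175
  U = 55 − 175 = -120
U: -94 − (-120) = 26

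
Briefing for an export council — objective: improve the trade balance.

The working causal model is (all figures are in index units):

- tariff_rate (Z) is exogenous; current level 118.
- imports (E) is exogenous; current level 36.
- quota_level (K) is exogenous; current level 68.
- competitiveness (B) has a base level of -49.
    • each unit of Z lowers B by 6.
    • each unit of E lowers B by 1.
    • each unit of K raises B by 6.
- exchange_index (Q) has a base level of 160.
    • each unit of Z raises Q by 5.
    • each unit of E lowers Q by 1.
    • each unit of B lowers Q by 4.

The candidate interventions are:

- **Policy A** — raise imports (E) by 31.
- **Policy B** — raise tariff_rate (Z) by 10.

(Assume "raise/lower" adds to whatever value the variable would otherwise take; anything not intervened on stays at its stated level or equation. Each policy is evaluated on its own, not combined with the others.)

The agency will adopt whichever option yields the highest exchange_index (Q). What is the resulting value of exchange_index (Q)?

2544

Policy A (E + 31):
  Z = 118
  E = 36 + 31 = 67
  K = 68
  B = -49 − 6·118 − 67 + 6·68 = -416
  Q = 160 + 5·118 − 67 − 4·(-416) = 2347
Policy B (Z + 10):
  Z = 118 + 10 = 128
  E = 36
  K = 68
  B = -49 − 6·128 − 36 + 6·68 = -445
  Q = 160 + 5·128 − 36 − 4·(-445) = 2544
Comparing — Policy A: Q=2347, Policy B: Q=2544. Highest is 2544 (Policy B).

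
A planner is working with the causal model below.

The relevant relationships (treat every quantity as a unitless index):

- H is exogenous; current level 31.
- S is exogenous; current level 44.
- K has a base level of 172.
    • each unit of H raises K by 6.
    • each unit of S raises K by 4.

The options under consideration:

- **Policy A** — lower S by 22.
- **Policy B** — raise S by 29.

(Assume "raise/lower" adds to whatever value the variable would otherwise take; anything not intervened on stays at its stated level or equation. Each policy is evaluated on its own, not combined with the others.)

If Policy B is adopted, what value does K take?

Policy B (S + 29):
  H = 31
  S = 44 + 29 = 73
  K = 172 + 6·31 + 4·73 = 650

650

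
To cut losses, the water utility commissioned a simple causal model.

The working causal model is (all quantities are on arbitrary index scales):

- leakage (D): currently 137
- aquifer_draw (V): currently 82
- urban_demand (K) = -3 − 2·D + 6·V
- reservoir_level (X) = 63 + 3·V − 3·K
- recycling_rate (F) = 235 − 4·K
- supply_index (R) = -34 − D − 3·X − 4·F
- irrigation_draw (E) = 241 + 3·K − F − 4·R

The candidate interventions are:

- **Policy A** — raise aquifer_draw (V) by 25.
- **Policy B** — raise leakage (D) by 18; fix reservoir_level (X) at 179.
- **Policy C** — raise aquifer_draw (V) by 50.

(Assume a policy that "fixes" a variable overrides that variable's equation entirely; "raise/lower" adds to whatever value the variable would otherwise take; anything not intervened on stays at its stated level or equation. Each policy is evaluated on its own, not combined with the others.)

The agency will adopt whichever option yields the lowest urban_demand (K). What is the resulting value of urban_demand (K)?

Policy A (V + 25):
  D = 137
  V = 82 + 25 = 107
  K = -3 − 2·137 + 6·107 = 365
Policy B (D + 18, X := 179):
  D = 137 + 18 = 155
  V = 82
  K = -3 − 2·155 + 6·82 = 179
Policy C (V + 50):
  D = 137
  V = 82 + 50 = 132
  K = -3 − 2·137 + 6·132 = 515
Comparing — Policy A: K=365, Policy B: K=179, Policy C: K=515. Lowest is 179 (Policy B).

179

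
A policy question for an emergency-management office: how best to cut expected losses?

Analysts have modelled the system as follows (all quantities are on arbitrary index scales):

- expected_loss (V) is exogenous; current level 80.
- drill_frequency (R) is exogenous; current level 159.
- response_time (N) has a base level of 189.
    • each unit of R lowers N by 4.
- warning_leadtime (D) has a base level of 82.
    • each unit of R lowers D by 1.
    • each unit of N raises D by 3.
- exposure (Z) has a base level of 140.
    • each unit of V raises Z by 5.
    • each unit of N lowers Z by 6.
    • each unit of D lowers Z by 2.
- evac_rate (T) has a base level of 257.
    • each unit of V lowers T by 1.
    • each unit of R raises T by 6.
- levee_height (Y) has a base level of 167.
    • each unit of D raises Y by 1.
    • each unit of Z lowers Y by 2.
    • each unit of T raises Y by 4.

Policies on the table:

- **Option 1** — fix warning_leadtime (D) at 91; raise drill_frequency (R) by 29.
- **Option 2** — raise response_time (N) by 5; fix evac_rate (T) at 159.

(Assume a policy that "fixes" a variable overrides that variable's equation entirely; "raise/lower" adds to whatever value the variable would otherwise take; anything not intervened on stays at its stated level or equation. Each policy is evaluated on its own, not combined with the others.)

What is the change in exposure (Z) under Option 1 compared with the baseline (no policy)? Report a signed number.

-2322

Baseline:
  V = 80
  R = 159
  N = 189 − 4·159 = -447
  D = 82 − 159 + 3·(-447) = -1418
  Z = 140 + 5·80 − 6·(-447) − 2·(-1418) = 6058
Option 1 (D := 91, R + 29):
  V = 80
  R = 159 + 29 = 188
  N = 189 − 4·188 = -563
  D = 91
  Z = 140 + 5·80 − 6·(-563) − 2·91 = 3736
Change in Z: 3736 − 6058 = -2322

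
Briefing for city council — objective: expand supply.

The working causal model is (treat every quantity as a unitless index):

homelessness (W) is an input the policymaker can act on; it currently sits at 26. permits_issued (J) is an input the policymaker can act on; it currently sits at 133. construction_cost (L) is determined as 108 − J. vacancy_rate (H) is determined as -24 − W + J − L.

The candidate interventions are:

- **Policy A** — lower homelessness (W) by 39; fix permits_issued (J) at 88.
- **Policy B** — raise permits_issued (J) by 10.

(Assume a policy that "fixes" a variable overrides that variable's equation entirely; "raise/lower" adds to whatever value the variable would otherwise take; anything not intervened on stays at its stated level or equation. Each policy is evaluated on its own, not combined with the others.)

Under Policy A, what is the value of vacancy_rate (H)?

57

Policy A (W − 39, J := 88):
  W = 26 − 39 = -13
  J = 88
  L = 108 − 88 = 20
  H = -24 − (-13) + 88 − 20 = 57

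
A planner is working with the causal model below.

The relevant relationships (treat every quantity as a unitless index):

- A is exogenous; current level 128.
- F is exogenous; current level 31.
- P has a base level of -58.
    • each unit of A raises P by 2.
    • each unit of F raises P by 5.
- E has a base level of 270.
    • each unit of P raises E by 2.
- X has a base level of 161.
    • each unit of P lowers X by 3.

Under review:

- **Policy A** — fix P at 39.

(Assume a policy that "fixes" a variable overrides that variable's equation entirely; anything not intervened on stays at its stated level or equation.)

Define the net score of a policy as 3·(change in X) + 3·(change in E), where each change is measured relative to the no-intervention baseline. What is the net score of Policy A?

942

Baseline:
  A = 128
  F = 31
  P = -58 + 2·128 + 5·31 = 353
  E = 270 + 2·353 = 976
  X = 161 − 3·353 = -898
Policy A (P := 39):
  A = 128
  F = 31
  P = 39
  E = 270 + 2·39 = 348
  X = 161 − 3·39 = 44
ΔX = 44 − (-898) = 942; ΔE = 348 − 976 = -628
Score = 3·942 + 3·(-628) = 942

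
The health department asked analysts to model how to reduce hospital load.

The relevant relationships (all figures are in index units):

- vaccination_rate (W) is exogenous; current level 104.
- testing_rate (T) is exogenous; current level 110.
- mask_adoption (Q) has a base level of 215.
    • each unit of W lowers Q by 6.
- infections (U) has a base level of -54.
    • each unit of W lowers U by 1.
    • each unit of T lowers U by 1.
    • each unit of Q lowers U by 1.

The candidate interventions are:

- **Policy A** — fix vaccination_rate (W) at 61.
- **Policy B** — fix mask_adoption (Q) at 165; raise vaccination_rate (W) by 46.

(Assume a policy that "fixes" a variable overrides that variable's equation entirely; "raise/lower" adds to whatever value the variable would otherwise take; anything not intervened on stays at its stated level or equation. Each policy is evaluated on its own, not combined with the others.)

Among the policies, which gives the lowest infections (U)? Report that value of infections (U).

-479

Policy A (W := 61):
  W = 61
  T = 110
  Q = 215 − 6·61 = -151
  U = -54 − 61 − 110 − (-151) = -74
Policy B (Q := 165, W + 46):
  W = 104 + 46 = 150
  T = 110
  Q = 165
  U = -54 − 150 − 110 − 165 = -479
Comparing — Policy A: U=-74, Policy B: U=-479. Lowest is -479 (Policy B).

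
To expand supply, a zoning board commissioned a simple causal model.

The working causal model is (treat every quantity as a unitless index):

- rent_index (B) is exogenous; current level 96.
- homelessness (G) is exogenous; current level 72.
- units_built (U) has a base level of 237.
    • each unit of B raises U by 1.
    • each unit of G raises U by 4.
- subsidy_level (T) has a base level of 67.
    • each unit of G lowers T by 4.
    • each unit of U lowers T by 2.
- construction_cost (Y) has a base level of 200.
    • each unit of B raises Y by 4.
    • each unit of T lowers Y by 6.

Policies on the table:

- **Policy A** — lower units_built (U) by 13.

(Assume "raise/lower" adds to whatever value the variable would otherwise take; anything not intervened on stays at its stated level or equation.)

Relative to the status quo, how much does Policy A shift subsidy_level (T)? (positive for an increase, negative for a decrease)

26

Baseline:
  B = 96
  G = 72
  U = 237 + 96 + 4·72 = 621
  T = 67 − 4·72 − 2·621 = -1463
Policy A (U − 13):
  B = 96
  G = 72
  U = 237 + 96 + 4·72 (−13 from intervention) = 608
  T = 67 − 4·72 − 2·608 = -1437
Change in T: -1437 − (-1463) = 26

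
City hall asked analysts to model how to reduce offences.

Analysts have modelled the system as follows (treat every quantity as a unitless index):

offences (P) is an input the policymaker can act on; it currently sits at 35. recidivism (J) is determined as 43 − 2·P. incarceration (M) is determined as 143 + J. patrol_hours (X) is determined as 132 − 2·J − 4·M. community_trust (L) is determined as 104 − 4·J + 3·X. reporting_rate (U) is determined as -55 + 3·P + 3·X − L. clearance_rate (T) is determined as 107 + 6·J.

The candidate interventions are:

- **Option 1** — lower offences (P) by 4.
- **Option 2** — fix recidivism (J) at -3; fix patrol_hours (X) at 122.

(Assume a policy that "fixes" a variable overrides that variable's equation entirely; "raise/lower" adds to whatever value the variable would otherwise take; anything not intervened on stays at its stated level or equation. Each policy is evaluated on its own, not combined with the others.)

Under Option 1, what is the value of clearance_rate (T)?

Option 1 (P − 4):
  P = 35 − 4 = 31
  J = 43 − 2·31 = -19
  T = 107 + 6·(-19) = -7

-7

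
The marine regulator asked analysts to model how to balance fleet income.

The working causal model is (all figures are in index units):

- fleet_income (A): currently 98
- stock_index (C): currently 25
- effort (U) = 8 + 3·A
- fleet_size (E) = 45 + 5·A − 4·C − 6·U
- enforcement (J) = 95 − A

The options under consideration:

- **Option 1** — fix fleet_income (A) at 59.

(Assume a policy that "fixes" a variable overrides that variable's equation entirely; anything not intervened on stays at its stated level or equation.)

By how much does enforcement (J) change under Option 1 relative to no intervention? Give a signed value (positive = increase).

39

Baseline:
  A = 98
  J = 95 − 98 = -3
Option 1 (A := 59):
  A = 59
  J = 95 − 59 = 36
Change in J: 36 − (-3) = 39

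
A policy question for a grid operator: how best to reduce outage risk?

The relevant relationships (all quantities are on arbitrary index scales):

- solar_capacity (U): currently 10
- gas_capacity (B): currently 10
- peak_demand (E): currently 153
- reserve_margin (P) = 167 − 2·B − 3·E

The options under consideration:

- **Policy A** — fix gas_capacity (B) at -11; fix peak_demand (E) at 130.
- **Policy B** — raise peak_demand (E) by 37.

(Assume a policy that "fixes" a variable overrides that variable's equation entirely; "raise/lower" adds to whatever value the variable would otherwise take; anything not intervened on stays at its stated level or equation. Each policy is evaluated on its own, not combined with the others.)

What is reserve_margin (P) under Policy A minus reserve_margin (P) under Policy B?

Policy A (B := -11, E := 130):
  B = -11
  E = 130
  P = 167 − 2·(-11) − 3·130 = -201
Policy B (E + 37):
  B = 10
  E = 153 + 37 = 190
  P = 167 − 2·10 − 3·190 = -423
P: -201 − (-423) = 222

222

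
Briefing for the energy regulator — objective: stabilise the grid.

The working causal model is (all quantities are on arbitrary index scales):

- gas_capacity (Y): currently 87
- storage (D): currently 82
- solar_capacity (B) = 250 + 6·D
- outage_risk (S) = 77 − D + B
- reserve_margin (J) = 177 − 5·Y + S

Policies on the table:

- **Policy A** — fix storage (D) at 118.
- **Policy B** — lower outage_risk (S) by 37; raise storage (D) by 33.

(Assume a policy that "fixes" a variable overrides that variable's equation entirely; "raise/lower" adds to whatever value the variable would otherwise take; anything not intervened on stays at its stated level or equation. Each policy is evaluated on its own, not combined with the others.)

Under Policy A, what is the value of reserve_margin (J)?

659

Policy A (D := 118):
  Y = 87
  D = 118
  B = 250 + 6·118 = 958
  S = 77 − 118 + 958 = 917
  J = 177 − 5·87 + 917 = 659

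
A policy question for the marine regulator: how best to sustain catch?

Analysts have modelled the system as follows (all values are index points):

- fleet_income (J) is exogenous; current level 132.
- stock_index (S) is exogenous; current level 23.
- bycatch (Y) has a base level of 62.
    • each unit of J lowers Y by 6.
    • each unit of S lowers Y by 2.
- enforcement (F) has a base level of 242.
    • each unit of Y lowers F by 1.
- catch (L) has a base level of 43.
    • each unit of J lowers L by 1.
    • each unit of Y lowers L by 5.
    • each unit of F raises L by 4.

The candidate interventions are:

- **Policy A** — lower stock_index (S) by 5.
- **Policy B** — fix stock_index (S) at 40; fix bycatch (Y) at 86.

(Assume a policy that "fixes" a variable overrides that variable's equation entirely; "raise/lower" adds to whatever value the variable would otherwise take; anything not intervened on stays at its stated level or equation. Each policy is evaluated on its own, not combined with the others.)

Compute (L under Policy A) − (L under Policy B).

Policy A (S − 5):
  J = 132
  S = 23 − 5 = 18
  Y = 62 − 6·132 − 2·18 = -766
  F = 242 − (-766) = 1008
  L = 43 − 132 − 5·(-766) + 4·1008 = 7773
Policy B (S := 40, Y := 86):
  J = 132
  S = 40
  Y = 86
  F = 242 − 86 = 156
  L = 43 − 132 − 5·86 + 4·156 = 105
L: 7773 − 105 = 7668

7668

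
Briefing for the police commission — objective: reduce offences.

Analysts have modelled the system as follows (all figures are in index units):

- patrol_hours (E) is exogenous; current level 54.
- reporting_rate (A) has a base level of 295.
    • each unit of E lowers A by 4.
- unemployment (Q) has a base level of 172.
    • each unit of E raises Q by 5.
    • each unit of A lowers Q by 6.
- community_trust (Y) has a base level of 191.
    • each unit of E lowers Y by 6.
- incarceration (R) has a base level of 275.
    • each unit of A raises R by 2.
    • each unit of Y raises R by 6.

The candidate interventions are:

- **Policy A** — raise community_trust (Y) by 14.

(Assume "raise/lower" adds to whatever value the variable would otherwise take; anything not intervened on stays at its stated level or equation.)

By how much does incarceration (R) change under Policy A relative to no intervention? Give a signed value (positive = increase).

84

Baseline:
  E = 54
  A = 295 − 4·54 = 79
  Y = 191 − 6·54 = -133
  R = 275 + 2·79 + 6·(-133) = -365
Policy A (Y + 14):
  E = 54
  A = 295 − 4·54 = 79
  Y = 191 − 6·54 (+14 from intervention) = -119
  R = 275 + 2·79 + 6·(-119) = -281
Change in R: -281 − (-365) = 84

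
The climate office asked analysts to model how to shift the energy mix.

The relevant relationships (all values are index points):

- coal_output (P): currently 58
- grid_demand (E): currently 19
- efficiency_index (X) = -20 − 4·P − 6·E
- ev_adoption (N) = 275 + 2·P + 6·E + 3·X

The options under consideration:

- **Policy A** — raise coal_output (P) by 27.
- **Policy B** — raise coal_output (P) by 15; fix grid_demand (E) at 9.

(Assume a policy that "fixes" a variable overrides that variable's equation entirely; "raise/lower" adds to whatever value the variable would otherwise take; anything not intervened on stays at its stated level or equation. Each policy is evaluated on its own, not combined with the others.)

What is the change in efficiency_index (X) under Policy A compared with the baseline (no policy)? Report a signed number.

Baseline:
  P = 58
  E = 19
  X = -20 − 4·58 − 6·19 = -366
Policy A (P + 27):
  P = 58 + 27 = 85
  E = 19
  X = -20 − 4·85 − 6·19 = -474
Change in X: -474 − (-366) = -108

-108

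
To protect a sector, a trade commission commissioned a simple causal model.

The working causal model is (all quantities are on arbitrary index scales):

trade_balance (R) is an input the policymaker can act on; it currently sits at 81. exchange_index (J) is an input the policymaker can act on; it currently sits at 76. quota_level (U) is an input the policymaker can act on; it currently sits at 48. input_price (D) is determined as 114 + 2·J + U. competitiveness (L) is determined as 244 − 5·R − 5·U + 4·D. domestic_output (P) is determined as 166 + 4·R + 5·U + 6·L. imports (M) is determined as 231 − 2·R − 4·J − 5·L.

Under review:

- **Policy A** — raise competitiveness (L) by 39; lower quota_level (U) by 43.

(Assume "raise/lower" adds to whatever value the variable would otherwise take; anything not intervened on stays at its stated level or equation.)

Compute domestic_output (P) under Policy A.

6137

Policy A (L + 39, U − 43):
  R = 81
  J = 76
  U = 48 − 43 = 5
  D = 114 + 2·76 + 5 = 271
  L = 244 − 5·81 − 5·5 + 4·271 (+39 from intervention) = 937
  P = 166 + 4·81 + 5·5 + 6·937 = 6137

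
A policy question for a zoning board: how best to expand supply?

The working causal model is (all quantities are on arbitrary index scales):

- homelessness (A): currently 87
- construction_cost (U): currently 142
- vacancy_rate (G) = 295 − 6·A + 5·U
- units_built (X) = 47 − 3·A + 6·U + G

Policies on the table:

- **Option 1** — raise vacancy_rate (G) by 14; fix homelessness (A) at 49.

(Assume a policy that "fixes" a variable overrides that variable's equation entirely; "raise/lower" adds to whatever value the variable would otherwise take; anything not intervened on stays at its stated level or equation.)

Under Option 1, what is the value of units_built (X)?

1477

Option 1 (G + 14, A := 49):
  A = 49
  U = 142
  G = 295 − 6·49 + 5·142 (+14 from intervention) = 725
  X = 47 − 3·49 + 6·142 + 725 = 1477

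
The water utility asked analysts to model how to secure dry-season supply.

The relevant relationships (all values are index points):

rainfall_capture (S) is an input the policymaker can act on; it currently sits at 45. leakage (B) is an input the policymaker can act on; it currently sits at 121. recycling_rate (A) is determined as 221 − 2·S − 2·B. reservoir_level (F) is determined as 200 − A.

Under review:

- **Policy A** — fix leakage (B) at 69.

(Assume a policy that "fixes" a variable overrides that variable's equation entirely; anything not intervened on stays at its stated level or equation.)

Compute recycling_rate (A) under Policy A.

Policy A (B := 69):
  S = 45
  B = 69
  A = 221 − 2·45 − 2·69 = -7

-7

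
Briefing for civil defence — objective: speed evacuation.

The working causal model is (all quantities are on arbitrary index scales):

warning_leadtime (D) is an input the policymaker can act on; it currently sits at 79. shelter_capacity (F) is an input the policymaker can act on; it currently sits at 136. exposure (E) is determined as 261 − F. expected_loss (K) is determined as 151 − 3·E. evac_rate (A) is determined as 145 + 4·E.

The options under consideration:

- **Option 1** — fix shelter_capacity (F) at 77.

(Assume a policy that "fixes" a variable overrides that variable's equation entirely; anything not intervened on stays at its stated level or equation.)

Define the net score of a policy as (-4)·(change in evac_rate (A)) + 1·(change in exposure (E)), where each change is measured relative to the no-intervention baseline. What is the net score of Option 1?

Baseline:
  F = 136
  E = 261 − 136 = 125
  A = 145 + 4·125 = 645
Option 1 (F := 77):
  F = 77
  E = 261 − 77 = 184
  A = 145 + 4·184 = 881
ΔA = 881 − 645 = 236; ΔE = 184 − 125 = 59
Score = (-4)·236 + 1·59 = -885

-885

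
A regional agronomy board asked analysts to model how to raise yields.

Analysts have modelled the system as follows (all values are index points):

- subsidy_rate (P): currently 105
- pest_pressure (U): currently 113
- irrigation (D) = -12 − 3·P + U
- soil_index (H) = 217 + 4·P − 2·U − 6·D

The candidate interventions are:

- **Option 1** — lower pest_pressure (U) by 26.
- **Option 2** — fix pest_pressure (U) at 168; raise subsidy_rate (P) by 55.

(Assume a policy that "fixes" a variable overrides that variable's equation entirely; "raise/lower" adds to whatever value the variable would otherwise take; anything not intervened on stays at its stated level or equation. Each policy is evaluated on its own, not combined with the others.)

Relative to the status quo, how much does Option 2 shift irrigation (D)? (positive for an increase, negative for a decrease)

-110

Baseline:
  P = 105
  U = 113
  D = -12 − 3·105 + 113 = -214
Option 2 (U := 168, P + 55):
  P = 105 + 55 = 160
  U = 168
  D = -12 − 3·160 + 168 = -324
Change in D: -324 − (-214) = -110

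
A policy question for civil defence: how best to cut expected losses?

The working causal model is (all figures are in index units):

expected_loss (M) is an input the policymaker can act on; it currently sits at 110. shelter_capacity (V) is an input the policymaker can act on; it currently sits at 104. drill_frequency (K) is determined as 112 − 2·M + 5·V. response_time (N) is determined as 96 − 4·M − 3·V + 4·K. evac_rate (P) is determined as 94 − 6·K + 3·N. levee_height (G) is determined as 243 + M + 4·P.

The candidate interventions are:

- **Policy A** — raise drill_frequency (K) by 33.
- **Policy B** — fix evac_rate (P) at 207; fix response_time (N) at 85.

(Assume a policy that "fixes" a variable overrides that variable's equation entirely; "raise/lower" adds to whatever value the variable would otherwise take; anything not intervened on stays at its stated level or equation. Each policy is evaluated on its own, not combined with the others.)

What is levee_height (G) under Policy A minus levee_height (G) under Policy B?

Policy A (K + 33):
  M = 110
  V = 104
  K = 112 − 2·110 + 5·104 (+33 from intervention) = 445
  N = 96 − 4·110 − 3·104 + 4·445 = 1124
  P = 94 − 6·445 + 3·1124 = 796
  G = 243 + 110 + 4·796 = 3537
Policy B (P := 207, N := 85):
  M = 110
  V = 104
  K = 112 − 2·110 + 5·104 = 412
  N = 85
  P = 207
  G = 243 + 110 + 4·207 = 1181
G: 3537 − 1181 = 2356

2356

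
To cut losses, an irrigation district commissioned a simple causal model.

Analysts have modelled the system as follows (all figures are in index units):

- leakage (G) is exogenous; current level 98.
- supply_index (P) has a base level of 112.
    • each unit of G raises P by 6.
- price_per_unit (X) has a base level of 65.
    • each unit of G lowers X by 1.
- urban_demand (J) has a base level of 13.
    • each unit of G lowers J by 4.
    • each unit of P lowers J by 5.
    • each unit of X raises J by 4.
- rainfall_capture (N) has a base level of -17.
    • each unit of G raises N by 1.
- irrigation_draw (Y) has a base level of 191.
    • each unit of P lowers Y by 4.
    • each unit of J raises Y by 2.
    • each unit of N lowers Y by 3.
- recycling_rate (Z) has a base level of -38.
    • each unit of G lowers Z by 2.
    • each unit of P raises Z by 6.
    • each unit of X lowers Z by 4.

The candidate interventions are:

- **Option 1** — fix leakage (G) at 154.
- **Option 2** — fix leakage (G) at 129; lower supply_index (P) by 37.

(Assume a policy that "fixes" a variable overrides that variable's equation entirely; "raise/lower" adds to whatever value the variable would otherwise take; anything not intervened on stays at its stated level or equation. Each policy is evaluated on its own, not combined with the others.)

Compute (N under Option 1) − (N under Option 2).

Option 1 (G := 154):
  G = 154
  N = -17 + 154 = 137
Option 2 (G := 129, P − 37):
  G = 129
  N = -17 + 129 = 112
N: 137 − 112 = 25

25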